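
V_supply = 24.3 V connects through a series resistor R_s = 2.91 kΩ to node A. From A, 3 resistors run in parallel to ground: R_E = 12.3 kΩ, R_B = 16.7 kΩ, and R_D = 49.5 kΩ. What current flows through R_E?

Combine the parallel branches: R_p = (1/12.3 + 1/16.7 + 1/49.5)⁻¹ = 6.196 kΩ.
V_A = 24.3 × 6.196/9.106 = 16.53 V.
Branch current I = V_A/R_E = 16.53/12.3 = 1.344 mA.

I ≈ 1.34 mA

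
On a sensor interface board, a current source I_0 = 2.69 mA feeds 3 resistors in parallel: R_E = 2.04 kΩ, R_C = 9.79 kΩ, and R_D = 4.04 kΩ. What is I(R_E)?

I ≈ 1.57 mA

ΣG = 1/2.04 + 1/9.79 + 1/4.04 = 0.8399.
Current divider: I(R_E) = I_0 · G_k/ΣG = 2.69 × (0.4902/0.8399) = 2.69 × 0.5837 = 1.570 mA.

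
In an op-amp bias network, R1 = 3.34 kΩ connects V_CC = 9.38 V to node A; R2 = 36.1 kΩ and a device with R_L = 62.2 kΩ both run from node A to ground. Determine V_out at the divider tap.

R2 ‖ R_L = (36.1 × 62.2)/(36.1 + 62.2) = 22.84 kΩ.
Voltage divider with the loaded lower leg: V_out = 9.38 × 22.84/(3.34 + 22.84) = 9.38 × 0.8724 = 8.183 V.

V_out ≈ 8.18 V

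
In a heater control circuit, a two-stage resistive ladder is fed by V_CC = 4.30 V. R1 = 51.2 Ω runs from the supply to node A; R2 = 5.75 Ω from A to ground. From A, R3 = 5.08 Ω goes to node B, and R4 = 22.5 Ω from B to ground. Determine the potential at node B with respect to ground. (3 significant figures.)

V_B ≈ 0.298 V

The second stage (R3 + R4 = 27.58 Ω) loads node A in parallel with R2.
R2 ‖ (R3+R4) = 4.758 Ω.
V_A = 4.30 × 4.758/(51.2 + 4.758) = 0.3656 V.
Stage 2 is unloaded, so V_B = V_A · R4/(R3+R4) = 0.3656 × 22.5/27.58 = 0.2983 V.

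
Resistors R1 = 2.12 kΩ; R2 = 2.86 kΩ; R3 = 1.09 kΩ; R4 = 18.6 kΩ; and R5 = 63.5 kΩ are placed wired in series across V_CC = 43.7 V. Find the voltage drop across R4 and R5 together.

V ≈ 40.7 V

Total series resistance ΣR = 2.12 + 2.86 + 1.09 + 18.6 + 63.5 = 88.17 kΩ.
R_{R4..R5} = 18.6 + 63.5 = 82.10 kΩ.
V = V_CC · R/ΣR = 43.7 × 0.9312 = 40.69 V.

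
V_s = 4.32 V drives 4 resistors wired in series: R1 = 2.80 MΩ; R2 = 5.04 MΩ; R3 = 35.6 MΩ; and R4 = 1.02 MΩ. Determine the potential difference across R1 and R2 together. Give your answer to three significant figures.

Series total: ΣR = 2.80 + 5.04 + 35.6 + 1.02 = 44.46 MΩ.
R_{R1..R2} = 2.80 + 5.04 = 7.840 MΩ.
Voltage divider: V = V_s · (7.840 / 44.46) = 4.32 × 0.1763 = 0.7618 V.

V ≈ 0.762 V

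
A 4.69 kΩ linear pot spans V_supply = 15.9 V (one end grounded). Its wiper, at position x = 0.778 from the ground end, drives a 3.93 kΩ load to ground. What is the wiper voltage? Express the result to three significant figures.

Split the track: R_lower = x·R_p = 3.649 kΩ, R_upper = (1−x)·R_p = 1.041 kΩ.
R_L loads the lower segment: effective lower R = 1.892 kΩ.
V_out = 15.9 × 1.892/(1.041 + 1.892) = 10.26 V.

V_out ≈ 10.3 V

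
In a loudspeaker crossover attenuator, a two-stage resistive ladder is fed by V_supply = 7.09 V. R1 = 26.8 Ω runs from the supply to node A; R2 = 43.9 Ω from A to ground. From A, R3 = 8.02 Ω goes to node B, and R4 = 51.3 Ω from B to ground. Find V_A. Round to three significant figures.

V_A ≈ 3.44 V

The second stage (R3 + R4 = 59.32 Ω) loads node A in parallel with R2.
R2 ‖ (R3+R4) = 25.23 Ω.
So V_A = 7.09 × 0.4849 = 3.438 V.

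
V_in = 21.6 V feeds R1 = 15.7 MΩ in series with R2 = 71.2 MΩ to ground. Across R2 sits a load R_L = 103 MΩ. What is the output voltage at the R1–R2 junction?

First combine the lower leg with the load: R2 ‖ R_L = 42.10 MΩ.
Then V_out = V_in · R2'/(R1 + R2') = 21.6 × 42.10/57.80 = 15.73 V.

V_out ≈ 15.7 V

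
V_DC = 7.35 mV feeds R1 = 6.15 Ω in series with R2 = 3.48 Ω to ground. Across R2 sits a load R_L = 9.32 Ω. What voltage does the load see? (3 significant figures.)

First combine the lower leg with the load: R2 ‖ R_L = 2.534 Ω.
Now apply the divider: V_out = 7.35 × 0.2918 = 2.145 mV.

V_out ≈ 2.14 mV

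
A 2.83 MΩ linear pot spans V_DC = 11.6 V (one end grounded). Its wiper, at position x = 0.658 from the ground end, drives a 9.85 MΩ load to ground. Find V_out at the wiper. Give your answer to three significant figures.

Lower segment x·R_p = 1.862 MΩ; upper segment (1−x)·R_p = 0.9679 MΩ.
Lower segment in parallel with the load: 1.862 ‖ 9.85 = 1.566 MΩ.
V_out = 11.6 × 1.566/(0.9679 + 1.566) = 7.169 V.
(Unloaded: V_out = x·V_DC = 7.63 V.)

V_out ≈ 7.17 V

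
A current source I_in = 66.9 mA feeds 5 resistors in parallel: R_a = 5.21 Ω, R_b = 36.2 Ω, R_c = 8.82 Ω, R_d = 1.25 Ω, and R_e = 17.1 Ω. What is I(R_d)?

Conductances: ΣG = 1/5.21 + 1/36.2 + 1/8.82 + 1/1.25 + 1/17.1 = 1.191 (1/Ω).
Current divider: I(R_d) = I_in · G_k/ΣG = 66.9 × (0.8000/1.191) = 66.9 × 0.6715 = 44.92 mA.

I ≈ 44.9 mA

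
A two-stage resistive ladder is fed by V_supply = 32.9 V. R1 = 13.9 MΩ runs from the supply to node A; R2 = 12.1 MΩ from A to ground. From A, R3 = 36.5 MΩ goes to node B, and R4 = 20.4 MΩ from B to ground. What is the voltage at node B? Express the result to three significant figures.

V_B ≈ 4.93 V

Node A sees R2 in parallel with the series input of stage 2, R3 + R4 = 56.90 MΩ.
R2 ‖ (R3+R4) = 9.978 MΩ.
First divider: V_A = V_supply · 9.978/(13.9 + 9.978) = 13.75 V.
V_B = V_A × 0.3585 = 4.929 V.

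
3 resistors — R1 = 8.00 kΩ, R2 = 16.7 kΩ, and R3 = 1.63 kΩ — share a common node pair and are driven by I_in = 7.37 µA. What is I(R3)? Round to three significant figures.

I ≈ 5.66 µA

Total conductance ΣG = 1/8.00 + 1/16.7 + 1/1.63 = 0.7984 (units of 1/kΩ).
By the current-divider rule, I = I_in · G_k/ΣG = 7.37 × 0.7684 = 5.663 µA.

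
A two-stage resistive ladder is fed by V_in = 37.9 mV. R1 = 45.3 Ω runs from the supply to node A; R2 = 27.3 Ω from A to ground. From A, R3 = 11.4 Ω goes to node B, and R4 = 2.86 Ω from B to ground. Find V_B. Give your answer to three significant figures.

V_B ≈ 1.30 mV

Looking into the second stage from A: R3 + R4 = 14.26 Ω appears in parallel with R2.
R2 ‖ (R3+R4) = 9.367 Ω.
First divider: V_A = V_in · 9.367/(45.3 + 9.367) = 6.494 mV.
V_B = V_A × 0.2006 = 1.302 mV.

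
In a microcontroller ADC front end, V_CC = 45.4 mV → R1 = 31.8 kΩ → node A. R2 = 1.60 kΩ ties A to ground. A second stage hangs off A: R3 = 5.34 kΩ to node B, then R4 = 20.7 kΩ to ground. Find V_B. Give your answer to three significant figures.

V_B ≈ 1.63 mV

The second stage (R3 + R4 = 26.04 kΩ) loads node A in parallel with R2.
R2 ‖ (R3+R4) = 1.507 kΩ.
V_A = 45.4 × 1.507/(31.8 + 1.507) = 2.055 mV.
V_B = V_A × 0.7949 = 1.633 mV.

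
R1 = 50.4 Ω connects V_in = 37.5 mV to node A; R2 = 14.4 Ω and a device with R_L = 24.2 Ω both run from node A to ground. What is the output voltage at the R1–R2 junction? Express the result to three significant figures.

V_out ≈ 5.70 mV

First combine the lower leg with the load: R2 ‖ R_L = 9.028 Ω.
Voltage divider with the loaded lower leg: V_out = 37.5 × 9.028/(50.4 + 9.028) = 37.5 × 0.1519 = 5.697 mV.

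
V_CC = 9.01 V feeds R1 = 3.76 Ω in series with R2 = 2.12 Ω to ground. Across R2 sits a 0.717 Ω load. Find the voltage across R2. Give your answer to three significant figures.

The load sits in parallel with R2, giving an effective lower resistance R2' = R2·R_L/(R2+R_L) = 0.5358 Ω.
Now apply the divider: V_out = 9.01 × 0.1247 = 1.124 V.
(Unloaded it would be 3.25 V; the load pulls it down.)

V_out ≈ 1.12 V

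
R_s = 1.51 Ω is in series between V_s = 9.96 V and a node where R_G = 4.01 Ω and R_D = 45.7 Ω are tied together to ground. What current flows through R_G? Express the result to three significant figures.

Combine the parallel branches: R_p = (1/4.01 + 1/45.7)⁻¹ = 3.687 Ω.
V_A by voltage divider: V_A = 9.96 × 3.687/(1.51 + 3.687) = 7.066 V.
Branch current I = V_A/R_G = 7.066/4.01 = 1.762 A.
(Equivalently: I_total = 1.917 A, then current-divider fraction G_k/ΣG = 0.9193.)

I ≈ 1.76 A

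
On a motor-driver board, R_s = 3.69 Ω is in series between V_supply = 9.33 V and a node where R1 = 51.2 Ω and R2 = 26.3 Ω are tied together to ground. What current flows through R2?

I ≈ 0.293 A

Parallel bank: R_p = 1/(1/51.2 + 1/26.3) = 17.37 Ω.
Node voltage V_A = V_supply · R_p/(R_s + R_p) = 9.33 × 0.8248 = 7.696 V.
I(R2) = V_A / R2 = 7.696/26.3 = 0.2926 A.
(Equivalently: I_total = 0.4429 A, then current-divider fraction G_k/ΣG = 0.6606.)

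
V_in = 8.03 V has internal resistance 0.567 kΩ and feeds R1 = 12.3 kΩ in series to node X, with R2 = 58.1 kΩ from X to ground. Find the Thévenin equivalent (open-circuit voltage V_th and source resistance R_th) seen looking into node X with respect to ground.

V_th ≈ 6.57 V, R_th ≈ 10.5 kΩ

R1' = 0.567 + 12.3 = 12.87 kΩ (source resistance + R1).
V_th is the unloaded tap voltage: V_in · R2/(R1'+R2) = 8.03 × 0.8187 = 6.574 V.
Looking into X with the source shorted: R_th = R1'·R2/(R1'+R2) = 12.87 × 58.1/70.97 = 10.53 kΩ.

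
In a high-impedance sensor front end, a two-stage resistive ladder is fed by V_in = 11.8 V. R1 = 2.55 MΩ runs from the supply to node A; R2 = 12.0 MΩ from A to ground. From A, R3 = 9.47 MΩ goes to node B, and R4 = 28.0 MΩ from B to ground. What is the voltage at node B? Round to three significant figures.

Node A sees R2 in parallel with the series input of stage 2, R3 + R4 = 37.47 MΩ.
Effective lower resistance at A: R2 ‖ 37.47 = 9.089 MΩ.
V_A = 11.8 × 9.089/(2.55 + 9.089) = 9.215 V.
Stage 2 is unloaded, so V_B = V_A · R4/(R3+R4) = 9.215 × 28.0/37.47 = 6.886 V.

V_B ≈ 6.89 V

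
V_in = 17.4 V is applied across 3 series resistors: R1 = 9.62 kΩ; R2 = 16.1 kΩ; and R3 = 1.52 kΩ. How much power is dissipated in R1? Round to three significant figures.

P ≈ 3.93 mW

The common current is I = 17.4/27.24 = 0.6388 mA.
P(R1) = I²·R1 = (0.6388)² × 9.62 = 3.925 mW.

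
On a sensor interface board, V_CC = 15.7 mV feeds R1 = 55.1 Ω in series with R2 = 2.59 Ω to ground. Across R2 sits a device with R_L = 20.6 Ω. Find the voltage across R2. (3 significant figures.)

First combine the lower leg with the load: R2 ‖ R_L = 2.301 Ω.
Voltage divider with the loaded lower leg: V_out = 15.7 × 2.301/(55.1 + 2.301) = 15.7 × 0.04008 = 0.6293 mV.

V_out ≈ 0.629 mV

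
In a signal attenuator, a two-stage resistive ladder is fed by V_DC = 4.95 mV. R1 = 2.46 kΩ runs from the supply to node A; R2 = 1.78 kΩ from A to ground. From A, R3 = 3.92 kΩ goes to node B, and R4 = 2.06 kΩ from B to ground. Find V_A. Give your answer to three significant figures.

V_A ≈ 1.77 mV

Looking into the second stage from A: R3 + R4 = 5.980 kΩ appears in parallel with R2.
R2 ‖ (R3+R4) = 1.372 kΩ.
So V_A = 4.95 × 0.3580 = 1.772 mV.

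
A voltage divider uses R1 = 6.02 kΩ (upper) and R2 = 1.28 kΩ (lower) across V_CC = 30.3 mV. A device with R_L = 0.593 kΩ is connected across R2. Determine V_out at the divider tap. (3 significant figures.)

V_out ≈ 1.91 mV

First combine the lower leg with the load: R2 ‖ R_L = 0.4053 kΩ.
Now apply the divider: V_out = 30.3 × 0.06307 = 1.911 mV.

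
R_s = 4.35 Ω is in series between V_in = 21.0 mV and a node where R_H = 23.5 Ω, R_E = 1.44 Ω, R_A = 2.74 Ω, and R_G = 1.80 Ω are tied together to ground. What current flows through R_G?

I ≈ 1.42 mA

Equivalent of the parallel group: R_p = 0.6033 Ω.
V_A by voltage divider: V_A = 21.0 × 0.6033/(4.35 + 0.6033) = 2.558 mV.
Branch current I = V_A/R_G = 2.558/1.80 = 1.421 mA.
(Check via current divider: I_total = 4.240 mA; share G_k/ΣG = 0.3352 → same result.)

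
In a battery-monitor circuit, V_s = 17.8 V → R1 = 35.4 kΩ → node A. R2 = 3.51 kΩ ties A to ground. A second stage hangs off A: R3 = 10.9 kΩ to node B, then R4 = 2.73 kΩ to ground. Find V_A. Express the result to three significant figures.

V_A ≈ 1.30 V

Node A sees R2 in parallel with the series input of stage 2, R3 + R4 = 13.63 kΩ.
R2 ‖ (R3+R4) = 2.791 kΩ.
So V_A = 17.8 × 0.07309 = 1.301 V.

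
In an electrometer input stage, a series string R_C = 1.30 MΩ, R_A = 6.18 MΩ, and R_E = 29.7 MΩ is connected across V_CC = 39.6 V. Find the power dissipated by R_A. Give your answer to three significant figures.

Series current I = V_CC/ΣR = 39.6/37.18 = 1.065 µA.
P(R_A) = I²·R_A = (1.065)² × 6.18 = 7.011 µW.

P ≈ 7.01 µW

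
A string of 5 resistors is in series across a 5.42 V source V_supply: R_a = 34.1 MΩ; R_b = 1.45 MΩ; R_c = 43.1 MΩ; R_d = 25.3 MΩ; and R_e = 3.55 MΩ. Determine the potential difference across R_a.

ΣR = 34.1 + 1.45 + 43.1 + 25.3 + 3.55 = 107.5 MΩ.
Voltage divider: V = V_supply · (34.10 / 107.5) = 5.42 × 0.3172 = 1.719 V.

V ≈ 1.72 V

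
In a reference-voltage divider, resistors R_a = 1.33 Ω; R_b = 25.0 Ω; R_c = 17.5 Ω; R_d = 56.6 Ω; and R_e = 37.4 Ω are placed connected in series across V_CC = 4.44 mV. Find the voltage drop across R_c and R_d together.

V ≈ 2.39 mV

Series total: ΣR = 1.33 + 25.0 + 17.5 + 56.6 + 37.4 = 137.8 Ω.
R_{R_c..R_d} = 17.5 + 56.6 = 74.10 Ω.
V = V_CC · R/ΣR = 4.44 × 0.5376 = 2.387 mV.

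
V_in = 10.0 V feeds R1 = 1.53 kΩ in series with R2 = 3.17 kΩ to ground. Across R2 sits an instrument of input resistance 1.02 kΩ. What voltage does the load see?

R2 ‖ R_L = (3.17 × 1.02)/(3.17 + 1.02) = 0.7717 kΩ.
Voltage divider with the loaded lower leg: V_out = 10.0 × 0.7717/(1.53 + 0.7717) = 10.0 × 0.3353 = 3.353 V.

V_out ≈ 3.35 V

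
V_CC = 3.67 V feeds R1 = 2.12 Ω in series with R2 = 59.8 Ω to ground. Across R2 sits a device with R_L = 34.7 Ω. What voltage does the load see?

The load sits in parallel with R2, giving an effective lower resistance R2' = R2·R_L/(R2+R_L) = 21.96 Ω.
Now apply the divider: V_out = 3.67 × 0.9120 = 3.347 V.
(Unloaded it would be 3.54 V; the load pulls it down.)

V_out ≈ 3.35 V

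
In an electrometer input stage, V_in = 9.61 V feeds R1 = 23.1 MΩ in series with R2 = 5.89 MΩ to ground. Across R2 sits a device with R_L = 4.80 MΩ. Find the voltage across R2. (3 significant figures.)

V_out ≈ 0.987 V

R2 ‖ R_L = (5.89 × 4.80)/(5.89 + 4.80) = 2.645 MΩ.
Then V_out = V_in · R2'/(R1 + R2') = 9.61 × 2.645/25.74 = 0.9872 V.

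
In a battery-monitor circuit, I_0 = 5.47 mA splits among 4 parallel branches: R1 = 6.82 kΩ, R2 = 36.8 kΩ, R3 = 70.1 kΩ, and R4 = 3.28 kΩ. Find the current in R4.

I ≈ 3.38 mA

Total conductance ΣG = 1/6.82 + 1/36.8 + 1/70.1 + 1/3.28 = 0.4929 (units of 1/kΩ).
By the current-divider rule, I = I_0 · G_k/ΣG = 5.47 × 0.6185 = 3.383 mA.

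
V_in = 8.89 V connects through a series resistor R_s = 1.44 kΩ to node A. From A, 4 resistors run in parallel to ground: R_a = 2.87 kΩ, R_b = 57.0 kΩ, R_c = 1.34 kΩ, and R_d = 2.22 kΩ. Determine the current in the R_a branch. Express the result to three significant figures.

Combine the parallel branches: R_p = (1/2.87 + 1/57.0 + 1/1.34 + 1/2.22)⁻¹ = 0.6399 kΩ.
V_A by voltage divider: V_A = 8.89 × 0.6399/(1.44 + 0.6399) = 2.735 V.
I(R_a) = V_A / R_a = 2.735/2.87 = 0.9530 mA.

I ≈ 0.953 mA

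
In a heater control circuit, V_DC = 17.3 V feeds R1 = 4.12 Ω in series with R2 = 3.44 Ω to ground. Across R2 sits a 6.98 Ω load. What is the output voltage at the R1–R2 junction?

V_out ≈ 6.21 V

The load sits in parallel with R2, giving an effective lower resistance R2' = R2·R_L/(R2+R_L) = 2.304 Ω.
Voltage divider with the loaded lower leg: V_out = 17.3 × 2.304/(4.12 + 2.304) = 17.3 × 0.3587 = 6.205 V.
(Unloaded it would be 7.87 V; the load pulls it down.)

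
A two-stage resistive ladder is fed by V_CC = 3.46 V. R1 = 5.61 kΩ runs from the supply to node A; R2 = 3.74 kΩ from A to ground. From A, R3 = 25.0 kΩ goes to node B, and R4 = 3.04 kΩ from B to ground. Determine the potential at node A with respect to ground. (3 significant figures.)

The second stage (R3 + R4 = 28.04 kΩ) loads node A in parallel with R2.
Effective lower resistance at A: R2 ‖ 28.04 = 3.300 kΩ.
First divider: V_A = V_CC · 3.300/(5.61 + 3.300) = 1.281 V.

V_A ≈ 1.28 V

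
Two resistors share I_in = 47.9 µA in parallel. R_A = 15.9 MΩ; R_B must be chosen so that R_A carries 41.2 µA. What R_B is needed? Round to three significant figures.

R_B ≈ 97.8 MΩ

Two-branch current divider: I_A = I_in · R_B/(R_A + R_B).
With f = 0.8601, R_B = R_A · f/(1−f) = 15.9 × 6.149 = 97.77 MΩ.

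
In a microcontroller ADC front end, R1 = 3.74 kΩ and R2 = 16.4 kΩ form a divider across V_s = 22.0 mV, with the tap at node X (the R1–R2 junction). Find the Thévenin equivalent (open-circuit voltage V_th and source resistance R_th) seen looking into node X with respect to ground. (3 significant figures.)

Open-circuit (no load on X): V_th = V_s · R2/(R1 + R2) = 22.0 × 16.4/(3.740 + 16.4) = 17.91 mV.
With V_s suppressed (replaced by a short), R_th = R1 ‖ R2 = (3.740 × 16.4)/(3.740 + 16.4) = 3.045 kΩ.

V_th ≈ 17.9 mV, R_th ≈ 3.05 kΩ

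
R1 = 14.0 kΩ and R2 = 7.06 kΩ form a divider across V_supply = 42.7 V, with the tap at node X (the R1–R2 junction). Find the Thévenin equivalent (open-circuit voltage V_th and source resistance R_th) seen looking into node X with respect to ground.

V_th ≈ 14.3 V, R_th ≈ 4.69 kΩ

V_th is the unloaded tap voltage: V_supply · R2/(R1+R2) = 42.7 × 0.3352 = 14.31 V.
Zeroing V_supply shorts the top of R1 to ground, so R_th = R1 ‖ R2 = 4.693 kΩ.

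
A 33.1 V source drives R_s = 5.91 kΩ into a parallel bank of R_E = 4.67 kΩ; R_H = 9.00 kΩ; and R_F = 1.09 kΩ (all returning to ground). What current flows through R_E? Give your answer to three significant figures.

Equivalent of the parallel group: R_p = 0.8047 kΩ.
V_A = 33.1 × 0.8047/6.715 = 3.967 V.
I(R_E) = V_A / R_E = 3.967/4.67 = 0.8494 mA.

I ≈ 0.849 mA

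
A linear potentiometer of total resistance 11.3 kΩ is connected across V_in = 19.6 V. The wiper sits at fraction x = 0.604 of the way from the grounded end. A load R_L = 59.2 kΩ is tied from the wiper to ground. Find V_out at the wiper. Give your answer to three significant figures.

The pot divides into 4.475 kΩ above the wiper and 6.825 kΩ below.
R_L loads the lower segment: effective lower R = 6.120 kΩ.
V_out = 19.6 × 6.120/(4.475 + 6.120) = 11.32 V.

V_out ≈ 11.3 V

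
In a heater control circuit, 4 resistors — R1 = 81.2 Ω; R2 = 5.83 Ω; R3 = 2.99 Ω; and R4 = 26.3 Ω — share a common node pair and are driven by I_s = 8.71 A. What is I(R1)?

I ≈ 0.193 A

Conductances: ΣG = 1/81.2 + 1/5.83 + 1/2.99 + 1/26.3 = 0.5563 (1/Ω).
Current divider: I(R1) = I_s · G_k/ΣG = 8.71 × (0.01232/0.5563) = 8.71 × 0.02214 = 0.1928 A.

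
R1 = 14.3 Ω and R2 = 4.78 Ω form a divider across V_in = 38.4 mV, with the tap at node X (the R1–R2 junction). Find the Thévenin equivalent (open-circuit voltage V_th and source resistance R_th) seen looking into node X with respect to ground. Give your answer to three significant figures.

Open-circuit (no load on X): V_th = V_in · R2/(R1 + R2) = 38.4 × 4.78/(14.30 + 4.78) = 9.620 mV.
Zeroing V_in shorts the top of R1 to ground, so R_th = R1 ‖ R2 = 3.582 Ω.

V_th ≈ 9.62 mV, R_th ≈ 3.58 Ω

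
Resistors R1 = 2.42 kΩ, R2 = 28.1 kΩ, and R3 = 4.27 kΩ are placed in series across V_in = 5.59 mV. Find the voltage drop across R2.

V ≈ 4.52 mV

Total series resistance ΣR = 2.42 + 28.1 + 4.27 = 34.79 kΩ.
By the voltage-divider rule, V = 5.59 × 28.10/34.79 = 4.515 mV.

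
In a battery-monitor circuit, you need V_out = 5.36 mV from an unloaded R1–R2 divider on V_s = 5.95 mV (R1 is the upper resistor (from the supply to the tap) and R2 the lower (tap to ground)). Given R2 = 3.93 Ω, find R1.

R1 ≈ 0.433 Ω

V_out/V_s = R2/(R1+R2) = 0.9008.
So R1 = R2 · (V_s/V_out − 1) = 3.93 × (5.95/5.36 − 1) = 3.93 × 0.1101 = 0.4326 Ω.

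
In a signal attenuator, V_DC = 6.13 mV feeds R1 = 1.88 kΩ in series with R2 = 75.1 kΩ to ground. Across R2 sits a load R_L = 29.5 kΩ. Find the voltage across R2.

R2 ‖ R_L = (75.1 × 29.5)/(75.1 + 29.5) = 21.18 kΩ.
Then V_out = V_DC · R2'/(R1 + R2') = 6.13 × 21.18/23.06 = 5.630 mV.

V_out ≈ 5.63 mV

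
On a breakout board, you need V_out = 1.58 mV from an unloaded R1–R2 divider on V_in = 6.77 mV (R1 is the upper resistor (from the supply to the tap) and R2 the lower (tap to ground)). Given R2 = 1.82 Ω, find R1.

V_out/V_in = R2/(R1+R2) = 0.2334.
R1 = R2·(1/k − 1) = 1.82 × 3.285 = 5.978 Ω.

R1 ≈ 5.98 Ω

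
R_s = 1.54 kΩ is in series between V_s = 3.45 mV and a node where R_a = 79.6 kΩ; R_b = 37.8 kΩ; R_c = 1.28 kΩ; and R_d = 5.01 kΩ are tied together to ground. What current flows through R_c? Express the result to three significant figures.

Equivalent of the parallel group: R_p = 0.9805 kΩ.
Node voltage V_A = V_s · R_p/(R_s + R_p) = 3.45 × 0.3890 = 1.342 mV.
I(R_c) = V_A / R_c = 1.342/1.28 = 1.049 µA.

I ≈ 1.05 µA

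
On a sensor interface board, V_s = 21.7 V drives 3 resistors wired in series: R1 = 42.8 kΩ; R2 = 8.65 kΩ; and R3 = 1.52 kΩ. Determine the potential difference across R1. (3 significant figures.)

V ≈ 17.5 V

ΣR = 42.8 + 8.65 + 1.52 = 52.97 kΩ.
Voltage divider: V = V_s · (42.80 / 52.97) = 21.7 × 0.8080 = 17.53 V.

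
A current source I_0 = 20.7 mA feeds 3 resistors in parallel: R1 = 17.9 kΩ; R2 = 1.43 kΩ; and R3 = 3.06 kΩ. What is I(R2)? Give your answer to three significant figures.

I ≈ 13.4 mA

Total conductance ΣG = 1/17.9 + 1/1.43 + 1/3.06 = 1.082 (units of 1/kΩ).
Current divider: I(R2) = I_0 · G_k/ΣG = 20.7 × (0.6993/1.082) = 20.7 × 0.6463 = 13.38 mA.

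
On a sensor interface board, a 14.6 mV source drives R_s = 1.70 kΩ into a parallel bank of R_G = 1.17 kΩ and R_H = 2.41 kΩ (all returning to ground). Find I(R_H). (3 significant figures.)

I ≈ 1.92 µA

Equivalent of the parallel group: R_p = 0.7876 kΩ.
Node voltage V_A = V_s · R_p/(R_s + R_p) = 14.6 × 0.3166 = 4.623 mV.
I(R_H) = V_A / R_H = 4.623/2.41 = 1.918 µA.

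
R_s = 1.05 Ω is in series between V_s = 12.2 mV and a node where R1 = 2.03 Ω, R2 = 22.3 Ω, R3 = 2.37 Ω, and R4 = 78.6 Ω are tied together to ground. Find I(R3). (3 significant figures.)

I ≈ 2.55 mA

Combine the parallel branches: R_p = (1/2.03 + 1/22.3 + 1/2.37 + 1/78.6)⁻¹ = 1.029 Ω.
Node voltage V_A = V_s · R_p/(R_s + R_p) = 12.2 × 0.4949 = 6.037 mV.
Branch current I = V_A/R3 = 6.037/2.37 = 2.547 mA.
(Check via current divider: I_total = 5.869 mA; share G_k/ΣG = 0.4340 → same result.)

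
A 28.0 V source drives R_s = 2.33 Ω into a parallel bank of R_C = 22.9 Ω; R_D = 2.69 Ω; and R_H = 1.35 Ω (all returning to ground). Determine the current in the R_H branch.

Combine the parallel branches: R_p = (1/22.9 + 1/2.69 + 1/1.35)⁻¹ = 0.8649 Ω.
V_A by voltage divider: V_A = 28.0 × 0.8649/(2.33 + 0.8649) = 7.580 V.
Branch current I = V_A/R_H = 7.580/1.35 = 5.615 A.
(Equivalently: I_total = 8.764 A, then current-divider fraction G_k/ΣG = 0.6407.)

I ≈ 5.61 A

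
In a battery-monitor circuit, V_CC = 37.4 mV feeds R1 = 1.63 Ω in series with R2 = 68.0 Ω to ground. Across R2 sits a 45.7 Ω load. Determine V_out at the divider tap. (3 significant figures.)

First combine the lower leg with the load: R2 ‖ R_L = 27.33 Ω.
Now apply the divider: V_out = 37.4 × 0.9437 = 35.30 mV.

V_out ≈ 35.3 mV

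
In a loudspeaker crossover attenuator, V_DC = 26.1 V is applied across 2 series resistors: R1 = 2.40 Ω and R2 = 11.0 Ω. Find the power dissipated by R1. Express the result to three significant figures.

P ≈ 9.11 W

The common current is I = 26.1/13.40 = 1.948 A.
P(R1) = I²·R1 = (1.948)² × 2.40 = 9.105 W.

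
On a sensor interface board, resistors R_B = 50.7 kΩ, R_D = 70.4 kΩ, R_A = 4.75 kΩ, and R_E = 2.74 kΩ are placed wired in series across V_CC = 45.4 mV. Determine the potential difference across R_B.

Series total: ΣR = 50.7 + 70.4 + 4.75 + 2.74 = 128.6 kΩ.
V = V_CC · R/ΣR = 45.4 × 0.3943 = 17.90 mV.

V ≈ 17.9 mV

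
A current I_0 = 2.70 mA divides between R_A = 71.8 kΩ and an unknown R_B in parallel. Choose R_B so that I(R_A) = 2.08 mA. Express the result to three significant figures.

Two-branch current divider: I_A = I_0 · R_B/(R_A + R_B).
2.08/2.70 = R_B/(R_A + R_B) → R_B = R_A · (0.7704)/(1 − 0.7704) = 71.8 × 3.355 = 240.9 kΩ.

R_B ≈ 241 kΩ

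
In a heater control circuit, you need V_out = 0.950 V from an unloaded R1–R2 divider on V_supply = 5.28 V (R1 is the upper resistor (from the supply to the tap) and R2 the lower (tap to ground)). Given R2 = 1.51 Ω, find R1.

The divider ratio is R2/(R1+R2) = 0.950/5.28 = 0.1799.
R1 = R2·(1/k − 1) = 1.51 × 4.558 = 6.882 Ω.

R1 ≈ 6.88 Ω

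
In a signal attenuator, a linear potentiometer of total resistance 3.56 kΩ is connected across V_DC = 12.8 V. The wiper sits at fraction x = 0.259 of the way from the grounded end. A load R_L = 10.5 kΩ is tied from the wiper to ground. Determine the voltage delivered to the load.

Split the track: R_lower = x·R_p = 0.9220 kΩ, R_upper = (1−x)·R_p = 2.638 kΩ.
R_L loads the lower segment: effective lower R = 0.8476 kΩ.
V_out = 12.8 × 0.8476/(2.638 + 0.8476) = 3.113 V.
(Unloaded: V_out = x·V_DC = 3.32 V.)

V_out ≈ 3.11 V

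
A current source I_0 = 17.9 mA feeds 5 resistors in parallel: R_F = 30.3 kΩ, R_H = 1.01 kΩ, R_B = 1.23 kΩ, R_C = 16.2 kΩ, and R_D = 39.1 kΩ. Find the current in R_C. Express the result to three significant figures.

I ≈ 0.574 mA

Conductances: ΣG = 1/30.3 + 1/1.01 + 1/1.23 + 1/16.2 + 1/39.1 = 1.923 (1/kΩ).
By the current-divider rule, I = I_0 · G_k/ΣG = 17.9 × 0.03209 = 0.5745 mA.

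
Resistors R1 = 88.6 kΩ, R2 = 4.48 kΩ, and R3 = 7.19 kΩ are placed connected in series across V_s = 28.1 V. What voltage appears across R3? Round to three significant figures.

Series total: ΣR = 88.6 + 4.48 + 7.19 = 100.3 kΩ.
By the voltage-divider rule, V = 28.1 × 7.190/100.3 = 2.015 V.

V ≈ 2.01 V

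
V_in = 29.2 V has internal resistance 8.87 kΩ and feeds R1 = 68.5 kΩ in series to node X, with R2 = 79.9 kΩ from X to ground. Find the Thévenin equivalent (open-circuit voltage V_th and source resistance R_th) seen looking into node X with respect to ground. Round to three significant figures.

V_th ≈ 14.8 V, R_th ≈ 39.3 kΩ

R1' = 8.87 + 68.5 = 77.37 kΩ (source resistance + R1).
V_th is the unloaded tap voltage: V_in · R2/(R1'+R2) = 29.2 × 0.5080 = 14.83 V.
With V_in suppressed (replaced by a short), R_th = R1' ‖ R2 = (77.37 × 79.9)/(77.37 + 79.9) = 39.31 kΩ.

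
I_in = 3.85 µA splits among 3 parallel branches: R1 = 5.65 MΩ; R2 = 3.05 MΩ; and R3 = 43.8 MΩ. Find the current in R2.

I ≈ 2.39 µA

Conductances: ΣG = 1/5.65 + 1/3.05 + 1/43.8 = 0.5277 (1/MΩ).
Current divider: I(R2) = I_in · G_k/ΣG = 3.85 × (0.3279/0.5277) = 3.85 × 0.6213 = 2.392 µA.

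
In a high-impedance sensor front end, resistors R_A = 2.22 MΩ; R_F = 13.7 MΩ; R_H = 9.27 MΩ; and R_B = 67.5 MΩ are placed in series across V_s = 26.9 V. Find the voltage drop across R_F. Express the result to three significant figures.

V ≈ 3.98 V

Series total: ΣR = 2.22 + 13.7 + 9.27 + 67.5 = 92.69 MΩ.
By the voltage-divider rule, V = 26.9 × 13.70/92.69 = 3.976 V.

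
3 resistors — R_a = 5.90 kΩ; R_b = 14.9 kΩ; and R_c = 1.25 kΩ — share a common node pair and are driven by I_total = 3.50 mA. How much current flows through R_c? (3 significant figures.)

ΣG = 1/5.90 + 1/14.9 + 1/1.25 = 1.037.
R_c takes the fraction G_k/ΣG = 0.8000/1.037 = 0.7717, so I = 3.50 × 0.7717 = 2.701 mA.

I ≈ 2.70 mA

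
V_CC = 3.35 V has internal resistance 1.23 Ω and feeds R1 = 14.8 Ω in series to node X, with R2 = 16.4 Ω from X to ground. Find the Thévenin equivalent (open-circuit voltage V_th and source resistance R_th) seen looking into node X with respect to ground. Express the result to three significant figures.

R1' = 1.23 + 14.8 = 16.03 Ω (source resistance + R1).
With X open, the divider is unloaded: V_th = 3.35 × 16.4/32.43 = 1.694 V.
Zeroing V_CC shorts the top of R1' to ground, so R_th = R1' ‖ R2 = 8.106 Ω.

V_th ≈ 1.69 V, R_th ≈ 8.11 Ω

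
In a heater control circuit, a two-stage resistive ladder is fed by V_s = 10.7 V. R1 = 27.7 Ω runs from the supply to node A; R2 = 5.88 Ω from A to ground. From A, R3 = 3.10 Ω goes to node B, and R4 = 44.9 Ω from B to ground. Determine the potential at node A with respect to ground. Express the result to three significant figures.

Looking into the second stage from A: R3 + R4 = 48.00 Ω appears in parallel with R2.
R2 ‖ (R3+R4) = 5.238 Ω.
So V_A = 10.7 × 0.1590 = 1.702 V.

V_A ≈ 1.70 V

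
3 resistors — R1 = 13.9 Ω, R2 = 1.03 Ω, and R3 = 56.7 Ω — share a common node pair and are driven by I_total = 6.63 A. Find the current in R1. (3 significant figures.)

ΣG = 1/13.9 + 1/1.03 + 1/56.7 = 1.060.
R1 takes the fraction G_k/ΣG = 0.07194/1.060 = 0.06784, so I = 6.63 × 0.06784 = 0.4498 A.

I ≈ 0.450 A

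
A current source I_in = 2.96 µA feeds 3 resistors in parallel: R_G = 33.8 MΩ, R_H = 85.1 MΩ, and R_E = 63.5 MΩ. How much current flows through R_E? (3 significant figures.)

I ≈ 0.817 µA

Conductances: ΣG = 1/33.8 + 1/85.1 + 1/63.5 = 0.05708 (1/MΩ).
R_E takes the fraction G_k/ΣG = 0.01575/0.05708 = 0.2759, so I = 2.96 × 0.2759 = 0.8166 µA.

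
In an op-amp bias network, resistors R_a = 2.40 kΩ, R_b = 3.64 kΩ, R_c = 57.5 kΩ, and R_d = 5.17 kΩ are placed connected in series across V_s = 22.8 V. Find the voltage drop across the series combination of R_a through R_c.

Series total: ΣR = 2.40 + 3.64 + 57.5 + 5.17 = 68.71 kΩ.
R_{R_a..R_c} = 2.40 + 3.64 + 57.5 = 63.54 kΩ.
By the voltage-divider rule, V = 22.8 × 63.54/68.71 = 21.08 V.

V ≈ 21.1 V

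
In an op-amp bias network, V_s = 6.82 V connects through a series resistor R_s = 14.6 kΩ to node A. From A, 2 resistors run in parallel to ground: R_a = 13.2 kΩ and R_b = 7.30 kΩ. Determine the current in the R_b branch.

Equivalent of the parallel group: R_p = 4.700 kΩ.
Node voltage V_A = V_s · R_p/(R_s + R_p) = 6.82 × 0.2435 = 1.661 V.
Branch current I = V_A/R_b = 1.661/7.30 = 0.2275 mA.
(Check via current divider: I_total = 0.3534 mA; share G_k/ΣG = 0.6439 → same result.)

I ≈ 0.228 mA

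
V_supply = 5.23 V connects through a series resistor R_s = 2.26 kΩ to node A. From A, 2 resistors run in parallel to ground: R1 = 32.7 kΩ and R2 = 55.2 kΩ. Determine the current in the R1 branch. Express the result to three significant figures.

Combine the parallel branches: R_p = (1/32.7 + 1/55.2)⁻¹ = 20.54 kΩ.
V_A by voltage divider: V_A = 5.23 × 20.54/(2.26 + 20.54) = 4.711 V.
I(R1) = V_A / R1 = 4.711/32.7 = 0.1441 mA.

I ≈ 0.144 mA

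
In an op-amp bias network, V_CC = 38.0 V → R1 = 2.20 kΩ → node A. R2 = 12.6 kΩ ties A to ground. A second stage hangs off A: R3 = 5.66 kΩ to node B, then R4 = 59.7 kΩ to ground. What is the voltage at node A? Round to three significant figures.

V_A ≈ 31.5 V

The second stage (R3 + R4 = 65.36 kΩ) loads node A in parallel with R2.
Effective lower resistance at A: R2 ‖ 65.36 = 10.56 kΩ.
First divider: V_A = V_CC · 10.56/(2.20 + 10.56) = 31.45 V.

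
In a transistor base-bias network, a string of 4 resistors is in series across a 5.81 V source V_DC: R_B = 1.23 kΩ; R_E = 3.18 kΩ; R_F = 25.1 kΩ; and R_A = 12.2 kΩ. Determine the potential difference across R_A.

ΣR = 1.23 + 3.18 + 25.1 + 12.2 = 41.71 kΩ.
Voltage divider: V = V_DC · (12.20 / 41.71) = 5.81 × 0.2925 = 1.699 V.

V ≈ 1.70 V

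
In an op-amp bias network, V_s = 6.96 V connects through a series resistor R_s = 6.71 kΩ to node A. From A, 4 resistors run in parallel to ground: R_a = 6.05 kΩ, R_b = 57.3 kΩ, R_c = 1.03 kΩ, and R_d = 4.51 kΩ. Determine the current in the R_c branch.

I ≈ 0.661 mA

Combine the parallel branches: R_p = (1/6.05 + 1/57.3 + 1/1.03 + 1/4.51)⁻¹ = 0.7271 kΩ.
V_A = 6.96 × 0.7271/7.437 = 0.6804 V.
I(R_c) = V_A / R_c = 0.6804/1.03 = 0.6606 mA.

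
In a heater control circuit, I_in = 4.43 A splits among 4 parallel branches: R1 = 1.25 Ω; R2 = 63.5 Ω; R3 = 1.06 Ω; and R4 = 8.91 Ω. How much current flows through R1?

I ≈ 1.89 A

ΣG = 1/1.25 + 1/63.5 + 1/1.06 + 1/8.91 = 1.871.
By the current-divider rule, I = I_in · G_k/ΣG = 4.43 × 0.4275 = 1.894 A.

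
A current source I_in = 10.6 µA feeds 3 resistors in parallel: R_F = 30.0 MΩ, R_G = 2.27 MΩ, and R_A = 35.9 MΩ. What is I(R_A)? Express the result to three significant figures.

Conductances: ΣG = 1/30.0 + 1/2.27 + 1/35.9 = 0.5017 (1/MΩ).
Current divider: I(R_A) = I_in · G_k/ΣG = 10.6 × (0.02786/0.5017) = 10.6 × 0.05552 = 0.5885 µA.

I ≈ 0.589 µA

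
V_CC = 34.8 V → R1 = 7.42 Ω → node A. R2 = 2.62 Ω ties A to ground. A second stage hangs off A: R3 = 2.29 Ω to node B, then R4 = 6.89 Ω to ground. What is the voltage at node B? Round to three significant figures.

V_B ≈ 5.63 V

The second stage (R3 + R4 = 9.180 Ω) loads node A in parallel with R2.
Effective lower resistance at A: R2 ‖ 9.180 = 2.038 Ω.
V_A = 34.8 × 2.038/(7.42 + 2.038) = 7.499 V.
V_B = V_A × 0.7505 = 5.629 V.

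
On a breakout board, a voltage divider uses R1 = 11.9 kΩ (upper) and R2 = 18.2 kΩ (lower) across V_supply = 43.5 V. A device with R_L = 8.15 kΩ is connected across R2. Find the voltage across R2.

V_out ≈ 14.0 V

R2 ‖ R_L = (18.2 × 8.15)/(18.2 + 8.15) = 5.629 kΩ.
Voltage divider with the loaded lower leg: V_out = 43.5 × 5.629/(11.9 + 5.629) = 43.5 × 0.3211 = 13.97 V.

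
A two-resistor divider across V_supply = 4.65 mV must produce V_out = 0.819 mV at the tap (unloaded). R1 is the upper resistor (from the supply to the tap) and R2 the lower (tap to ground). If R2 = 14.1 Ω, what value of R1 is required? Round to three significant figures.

V_out/V_supply = R2/(R1+R2) = 0.1761.
Rearranging, R1 = R2·(1−k)/k = 14.1 × 4.678 = 65.95 Ω.

R1 ≈ 66.0 Ω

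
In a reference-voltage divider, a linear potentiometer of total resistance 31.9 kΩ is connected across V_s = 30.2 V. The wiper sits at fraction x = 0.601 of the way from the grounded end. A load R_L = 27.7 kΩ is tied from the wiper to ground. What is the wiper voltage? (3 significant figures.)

V_out ≈ 14.2 V

Lower segment x·R_p = 19.17 kΩ; upper segment (1−x)·R_p = 12.73 kΩ.
R_L loads the lower segment: effective lower R = 11.33 kΩ.
V_out = 30.2 × 11.33/(12.73 + 11.33) = 14.22 V.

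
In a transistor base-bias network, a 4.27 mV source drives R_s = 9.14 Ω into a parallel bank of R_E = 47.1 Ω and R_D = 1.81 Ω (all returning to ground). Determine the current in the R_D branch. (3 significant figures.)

Parallel bank: R_p = 1/(1/47.1 + 1/1.81) = 1.743 Ω.
V_A by voltage divider: V_A = 4.27 × 1.743/(9.14 + 1.743) = 0.6839 mV.
Branch current I = V_A/R_D = 0.6839/1.81 = 0.3778 mA.

I ≈ 0.378 mA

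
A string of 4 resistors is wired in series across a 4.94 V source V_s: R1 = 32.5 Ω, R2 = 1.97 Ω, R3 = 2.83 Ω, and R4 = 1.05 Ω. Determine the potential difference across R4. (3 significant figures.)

V ≈ 0.135 V

ΣR = 32.5 + 1.97 + 2.83 + 1.05 = 38.35 Ω.
By the voltage-divider rule, V = 4.94 × 1.050/38.35 = 0.1353 V.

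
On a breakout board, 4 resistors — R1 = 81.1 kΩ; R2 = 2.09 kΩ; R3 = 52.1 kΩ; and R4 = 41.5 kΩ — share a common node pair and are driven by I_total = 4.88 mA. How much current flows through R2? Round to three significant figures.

Total conductance ΣG = 1/81.1 + 1/2.09 + 1/52.1 + 1/41.5 = 0.5341 (units of 1/kΩ).
Current divider: I(R2) = I_total · G_k/ΣG = 4.88 × (0.4785/0.5341) = 4.88 × 0.8959 = 4.372 mA.

I ≈ 4.37 mA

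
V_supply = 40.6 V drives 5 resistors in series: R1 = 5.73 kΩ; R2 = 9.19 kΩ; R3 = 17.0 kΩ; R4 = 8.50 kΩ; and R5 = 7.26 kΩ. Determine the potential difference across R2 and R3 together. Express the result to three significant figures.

ΣR = 5.73 + 9.19 + 17.0 + 8.50 + 7.26 = 47.68 kΩ.
R_{R2..R3} = 9.19 + 17.0 = 26.19 kΩ.
V = V_supply · R/ΣR = 40.6 × 0.5493 = 22.30 V.

V ≈ 22.3 V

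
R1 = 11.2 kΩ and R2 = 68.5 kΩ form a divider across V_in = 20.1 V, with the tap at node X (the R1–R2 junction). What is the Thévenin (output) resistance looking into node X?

Looking into X with the source shorted: R_th = R1·R2/(R1+R2) = 11.20 × 68.5/79.70 = 9.626 kΩ.

R_th ≈ 9.63 kΩ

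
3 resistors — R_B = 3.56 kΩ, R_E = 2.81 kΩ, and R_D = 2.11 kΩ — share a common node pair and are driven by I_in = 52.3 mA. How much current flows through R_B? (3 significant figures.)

ΣG = 1/3.56 + 1/2.81 + 1/2.11 = 1.111.
By the current-divider rule, I = I_in · G_k/ΣG = 52.3 × 0.2529 = 13.23 mA.

I ≈ 13.2 mA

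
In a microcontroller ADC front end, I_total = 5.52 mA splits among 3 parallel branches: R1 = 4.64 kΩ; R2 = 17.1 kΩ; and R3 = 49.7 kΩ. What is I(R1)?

I ≈ 4.04 mA

ΣG = 1/4.64 + 1/17.1 + 1/49.7 = 0.2941.
Current divider: I(R1) = I_total · G_k/ΣG = 5.52 × (0.2155/0.2941) = 5.52 × 0.7328 = 4.045 mA.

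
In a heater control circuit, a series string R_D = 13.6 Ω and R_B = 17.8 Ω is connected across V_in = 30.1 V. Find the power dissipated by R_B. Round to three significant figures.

Series current I = V_in/ΣR = 30.1/31.40 = 0.9586 A.
P(R_B) = I²·R_B = (0.9586)² × 17.8 = 16.36 W.

P ≈ 16.4 W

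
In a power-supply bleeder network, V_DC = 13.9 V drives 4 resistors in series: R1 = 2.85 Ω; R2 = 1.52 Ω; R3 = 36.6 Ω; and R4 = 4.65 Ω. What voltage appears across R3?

Series total: ΣR = 2.85 + 1.52 + 36.6 + 4.65 = 45.62 Ω.
By the voltage-divider rule, V = 13.9 × 36.60/45.62 = 11.15 V.

V ≈ 11.2 V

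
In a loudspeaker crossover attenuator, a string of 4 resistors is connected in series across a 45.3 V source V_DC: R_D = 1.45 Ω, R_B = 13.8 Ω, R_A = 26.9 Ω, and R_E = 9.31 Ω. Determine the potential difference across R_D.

V ≈ 1.28 V

ΣR = 1.45 + 13.8 + 26.9 + 9.31 = 51.46 Ω.
By the voltage-divider rule, V = 45.3 × 1.450/51.46 = 1.276 V.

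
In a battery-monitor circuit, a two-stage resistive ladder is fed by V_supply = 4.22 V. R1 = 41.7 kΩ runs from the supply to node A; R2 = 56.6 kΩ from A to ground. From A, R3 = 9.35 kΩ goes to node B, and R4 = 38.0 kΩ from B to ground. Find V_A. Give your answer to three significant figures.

V_A ≈ 1.61 V

Node A sees R2 in parallel with the series input of stage 2, R3 + R4 = 47.35 kΩ.
Effective lower resistance at A: R2 ‖ 47.35 = 25.78 kΩ.
V_A = 4.22 × 25.78/(41.7 + 25.78) = 1.612 V.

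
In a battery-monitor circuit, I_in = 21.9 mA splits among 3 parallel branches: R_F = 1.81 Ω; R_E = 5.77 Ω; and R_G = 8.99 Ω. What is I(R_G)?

Total conductance ΣG = 1/1.81 + 1/5.77 + 1/8.99 = 0.8370 (units of 1/Ω).
By the current-divider rule, I = I_in · G_k/ΣG = 21.9 × 0.1329 = 2.910 mA.

I ≈ 2.91 mA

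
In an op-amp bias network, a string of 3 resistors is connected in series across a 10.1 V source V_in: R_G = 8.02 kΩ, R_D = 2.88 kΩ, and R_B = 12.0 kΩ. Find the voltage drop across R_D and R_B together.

V ≈ 6.56 V

Series total: ΣR = 8.02 + 2.88 + 12.0 = 22.90 kΩ.
R_{R_D..R_B} = 2.88 + 12.0 = 14.88 kΩ.
V = V_in · R/ΣR = 10.1 × 0.6498 = 6.563 V.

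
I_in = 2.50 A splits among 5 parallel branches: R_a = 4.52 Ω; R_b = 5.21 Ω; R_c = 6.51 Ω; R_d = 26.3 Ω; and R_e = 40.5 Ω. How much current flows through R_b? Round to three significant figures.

I ≈ 0.762 A

Total conductance ΣG = 1/4.52 + 1/5.21 + 1/6.51 + 1/26.3 + 1/40.5 = 0.6295 (units of 1/Ω).
Current divider: I(R_b) = I_in · G_k/ΣG = 2.50 × (0.1919/0.6295) = 2.50 × 0.3049 = 0.7623 A.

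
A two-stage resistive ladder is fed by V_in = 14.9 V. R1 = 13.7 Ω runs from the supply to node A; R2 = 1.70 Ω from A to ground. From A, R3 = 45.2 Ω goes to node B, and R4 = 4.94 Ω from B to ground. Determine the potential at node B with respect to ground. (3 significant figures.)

V_B ≈ 0.157 V

Looking into the second stage from A: R3 + R4 = 50.14 Ω appears in parallel with R2.
Effective lower resistance at A: R2 ‖ 50.14 = 1.644 Ω.
First divider: V_A = V_in · 1.644/(13.7 + 1.644) = 1.597 V.
Then the unloaded second divider: V_B = V_A × R4/(R3+R4) = 1.597 × 0.09852 = 0.1573 V.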